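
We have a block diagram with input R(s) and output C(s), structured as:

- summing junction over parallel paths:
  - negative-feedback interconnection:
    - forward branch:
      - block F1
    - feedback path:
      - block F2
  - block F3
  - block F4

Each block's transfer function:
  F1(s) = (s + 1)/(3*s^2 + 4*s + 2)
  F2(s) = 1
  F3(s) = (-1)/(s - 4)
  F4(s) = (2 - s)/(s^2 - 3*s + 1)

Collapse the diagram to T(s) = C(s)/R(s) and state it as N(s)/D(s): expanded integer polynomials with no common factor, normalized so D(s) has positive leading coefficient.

Reducing step by step:

1. close the feedback loop around F1, F2 -> (s + 1)/(3*s^2 + 5*s + 3)
2. sum the parallel branches [F1/(1+F1*F2)], F3, F4: this yields T(s), and no further normalization is needed

Answer: (-5*s^4 + 11*s^3 + 18*s^2 - 9*s - 31)/(3*s^5 - 16*s^4 + 7*s^3 + 32*s^2 + 19*s - 12)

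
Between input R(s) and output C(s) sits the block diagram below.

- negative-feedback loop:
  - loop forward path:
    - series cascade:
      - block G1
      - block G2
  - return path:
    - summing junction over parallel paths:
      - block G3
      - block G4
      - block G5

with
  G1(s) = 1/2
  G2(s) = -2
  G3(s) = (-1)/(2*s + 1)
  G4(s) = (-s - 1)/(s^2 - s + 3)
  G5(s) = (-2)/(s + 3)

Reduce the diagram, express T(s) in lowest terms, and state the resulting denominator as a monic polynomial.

First reduce the diagram to T(s).

Step 1: cascade G1, G2 gives -1
Step 2: sum the parallel branches G3, G4, G5 gives (-7*s^3 - 9*s^2 - 20*s - 18)/(2*s^4 + 5*s^3 + 2*s^2 + 18*s + 9)
Step 3: reduce the feedback loop with forward (G1*G2) and return (G3+G4+G5) gives (-2*s^4 - 5*s^3 - 2*s^2 - 18*s - 9)/(2*s^4 + 12*s^3 + 11*s^2 + 38*s + 27)
That last expression is T(s), already simplified. Scaling its denominator by 1/2 (the reciprocal of the leading coefficient) yields the monic denominator.

Answer: s^4 + 6*s^3 + 11*s^2/2 + 19*s + 27/2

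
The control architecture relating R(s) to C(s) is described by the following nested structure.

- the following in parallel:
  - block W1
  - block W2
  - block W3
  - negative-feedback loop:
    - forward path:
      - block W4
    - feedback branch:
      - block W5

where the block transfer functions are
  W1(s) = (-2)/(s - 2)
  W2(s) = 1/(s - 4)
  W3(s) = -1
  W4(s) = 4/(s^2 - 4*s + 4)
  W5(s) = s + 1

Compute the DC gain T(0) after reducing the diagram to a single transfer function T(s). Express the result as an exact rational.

Reducing step by step:

Step 1: close the feedback loop around W4, W5 = 4/(s^2 + 8)
Step 2: sum the parallel branches W1, W2, W3, [W4/(1+W4*W5)] = (-s^4 + 5*s^3 - 6*s^2 + 16*s + 16)/(s^4 - 6*s^3 + 16*s^2 - 48*s + 64)
The step-2 result is T(s). Setting s = 0: T(0) = 16/64 = 1/4.

Answer: 1/4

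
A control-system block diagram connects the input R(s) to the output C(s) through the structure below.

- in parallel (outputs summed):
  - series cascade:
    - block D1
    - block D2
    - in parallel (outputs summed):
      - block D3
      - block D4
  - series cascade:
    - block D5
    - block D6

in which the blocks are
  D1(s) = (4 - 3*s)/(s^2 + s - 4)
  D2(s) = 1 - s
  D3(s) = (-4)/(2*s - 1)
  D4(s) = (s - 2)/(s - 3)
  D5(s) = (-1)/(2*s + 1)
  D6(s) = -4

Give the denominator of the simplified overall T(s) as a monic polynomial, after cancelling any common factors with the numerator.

Step 1: parallel reduction of D3, D4 = (2*s^2 - 9*s + 14)/(2*s^2 - 7*s + 3)
Step 2: combine D1, D2, (D3+D4) in series = (6*s^4 - 41*s^3 + 113*s^2 - 134*s + 56)/(2*s^4 - 5*s^3 - 12*s^2 + 31*s - 12)
Step 3: series reduction of D5, D6 = 4/(2*s + 1)
Step 4: add (D1*D2*(D3+D4)), (D5*D6) (parallel) = (12*s^5 - 68*s^4 + 165*s^3 - 203*s^2 + 102*s + 8)/(4*s^5 - 8*s^4 - 29*s^3 + 50*s^2 + 7*s - 12)
That last expression is T(s), already simplified. Scaling its denominator by 1/4 (the reciprocal of the leading coefficient) yields the monic denominator.

Answer: s^5 - 2*s^4 - 29*s^3/4 + 25*s^2/2 + 7*s/4 - 3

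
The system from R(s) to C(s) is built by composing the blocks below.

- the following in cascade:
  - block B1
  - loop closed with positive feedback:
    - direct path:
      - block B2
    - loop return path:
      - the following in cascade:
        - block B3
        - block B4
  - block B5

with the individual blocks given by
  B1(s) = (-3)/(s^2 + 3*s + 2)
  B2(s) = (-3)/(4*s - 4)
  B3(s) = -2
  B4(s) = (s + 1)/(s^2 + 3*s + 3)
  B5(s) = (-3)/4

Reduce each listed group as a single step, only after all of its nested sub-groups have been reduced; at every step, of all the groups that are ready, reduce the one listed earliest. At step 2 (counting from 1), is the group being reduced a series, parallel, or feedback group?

The answer is feedback.

Reasoning:
Step 1. series reduction of B3, B4
Step 2. apply the feedback formula to B2, (B3*B4)
Step 3. multiply B1, [B2/(1-B2*(B3*B4))], B5 (series)
The group at step 2 is a feedback group.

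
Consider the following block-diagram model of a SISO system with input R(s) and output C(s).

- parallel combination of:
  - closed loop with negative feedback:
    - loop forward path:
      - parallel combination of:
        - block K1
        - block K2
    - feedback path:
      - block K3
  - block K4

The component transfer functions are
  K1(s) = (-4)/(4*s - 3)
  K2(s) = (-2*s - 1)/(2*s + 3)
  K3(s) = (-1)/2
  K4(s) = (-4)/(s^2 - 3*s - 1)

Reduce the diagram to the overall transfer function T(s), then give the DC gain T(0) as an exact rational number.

1. combine K1, K2 in parallel; result (-8*s^2 - 6*s - 9)/(8*s^2 + 6*s - 9)
2. reduce the feedback loop with forward (K1+K2) and return K3; result (-16*s^2 - 12*s - 18)/(24*s^2 + 18*s - 9)
3. combine [(K1+K2)/(1+(K1+K2)*K3)], K4 in parallel; result (-16*s^4 + 36*s^3 - 62*s^2 - 6*s + 54)/(24*s^4 - 54*s^3 - 87*s^2 + 9*s + 9)
Evaluating the step-3 result (the overall T(s)) at s = 0 gives T(0) = 54/9 = 6.

Answer: 6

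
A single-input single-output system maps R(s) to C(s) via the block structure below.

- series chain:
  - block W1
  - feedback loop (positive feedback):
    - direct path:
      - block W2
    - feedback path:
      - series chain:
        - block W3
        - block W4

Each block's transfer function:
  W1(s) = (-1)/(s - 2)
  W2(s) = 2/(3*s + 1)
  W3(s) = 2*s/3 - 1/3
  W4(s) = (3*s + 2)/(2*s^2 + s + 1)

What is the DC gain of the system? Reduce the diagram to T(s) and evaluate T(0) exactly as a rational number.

Step 1 - multiply W3, W4 (series), giving (6*s^2 + s - 2)/(6*s^2 + 3*s + 3)
Step 2 - close the feedback loop around W2, (W3*W4), giving (12*s^2 + 6*s + 6)/(18*s^3 + 3*s^2 + 10*s + 7)
Step 3 - series reduction of W1, [W2/(1-W2*(W3*W4))], giving (-12*s^2 - 6*s - 6)/(18*s^4 - 33*s^3 + 4*s^2 - 13*s - 14)
That last expression is T(s); at s = 0 only the constant terms survive, so T(0) = -6/(-14) = 3/7.

Therefore the answer is 3/7.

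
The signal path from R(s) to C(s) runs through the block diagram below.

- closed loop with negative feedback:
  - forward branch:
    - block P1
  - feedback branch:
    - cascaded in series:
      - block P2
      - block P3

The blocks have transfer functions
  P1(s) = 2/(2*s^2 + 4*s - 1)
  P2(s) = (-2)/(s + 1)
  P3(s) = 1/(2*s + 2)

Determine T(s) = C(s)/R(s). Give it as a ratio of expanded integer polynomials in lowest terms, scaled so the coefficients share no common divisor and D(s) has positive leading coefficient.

First reduce the diagram to T(s).

Step 1 - multiply P2, P3 (series), giving (-1)/(s^2 + 2*s + 1)
Step 2 - apply the feedback formula to P1, (P2*P3) - this is the overall T(s), already in the required normalized form

Answer: (2*s^2 + 4*s + 2)/(2*s^4 + 8*s^3 + 9*s^2 + 2*s - 3)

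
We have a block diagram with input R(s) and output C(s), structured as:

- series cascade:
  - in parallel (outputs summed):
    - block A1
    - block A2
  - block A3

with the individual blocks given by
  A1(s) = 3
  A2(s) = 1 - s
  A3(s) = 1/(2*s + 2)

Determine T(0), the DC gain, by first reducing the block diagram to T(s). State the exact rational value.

(1) reduce the parallel group A1, A2; result 4 - s
(2) series reduction of (A1+A2), A3; result (4 - s)/(2*s + 2)
The step-2 result is T(s). Setting s = 0: T(0) = 4/2 = 2.

Hence the answer: 2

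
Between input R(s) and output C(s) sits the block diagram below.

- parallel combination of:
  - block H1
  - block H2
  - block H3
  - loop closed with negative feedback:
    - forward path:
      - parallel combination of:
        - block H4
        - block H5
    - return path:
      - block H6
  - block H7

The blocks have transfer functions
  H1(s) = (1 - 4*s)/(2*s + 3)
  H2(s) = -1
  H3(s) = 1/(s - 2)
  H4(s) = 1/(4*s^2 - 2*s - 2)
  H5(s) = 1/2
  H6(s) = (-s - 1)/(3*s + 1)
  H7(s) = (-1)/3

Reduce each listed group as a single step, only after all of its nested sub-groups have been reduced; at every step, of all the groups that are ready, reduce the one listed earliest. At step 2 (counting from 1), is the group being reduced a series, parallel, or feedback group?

Step 1 - add H4, H5 (parallel)
Step 2 - close the feedback loop around (H4+H5), H6
Step 3 - combine H1, H2, H3, [(H4+H5)/(1+(H4+H5)*H6)], H7 in parallel
So the answer for step 2 is feedback.

Hence the answer: feedback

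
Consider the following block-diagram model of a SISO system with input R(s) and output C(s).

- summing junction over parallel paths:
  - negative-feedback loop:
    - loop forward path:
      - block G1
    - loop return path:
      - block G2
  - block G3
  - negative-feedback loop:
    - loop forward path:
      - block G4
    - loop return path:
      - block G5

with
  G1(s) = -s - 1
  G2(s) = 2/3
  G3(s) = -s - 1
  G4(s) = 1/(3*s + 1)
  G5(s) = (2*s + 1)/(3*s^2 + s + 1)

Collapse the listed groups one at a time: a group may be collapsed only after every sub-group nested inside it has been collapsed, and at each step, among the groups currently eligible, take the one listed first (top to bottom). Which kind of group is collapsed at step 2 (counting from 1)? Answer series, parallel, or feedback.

The answer is feedback.

Reasoning:
(1) apply the feedback formula to G1, G2
(2) close the feedback loop around G4, G5
(3) parallel reduction of [G1/(1+G1*G2)], G3, [G4/(1+G4*G5)]
Step 2: feedback.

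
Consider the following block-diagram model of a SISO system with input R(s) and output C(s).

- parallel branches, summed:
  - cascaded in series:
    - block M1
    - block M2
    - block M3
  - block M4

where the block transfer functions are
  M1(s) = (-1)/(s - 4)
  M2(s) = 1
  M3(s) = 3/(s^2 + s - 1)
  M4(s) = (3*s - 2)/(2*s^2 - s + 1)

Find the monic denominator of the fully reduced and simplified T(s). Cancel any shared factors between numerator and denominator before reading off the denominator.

1. reduce the series chain M1, M2, M3: (-3)/(s^3 - 3*s^2 - 5*s + 4)
2. add (M1*M2*M3), M4 (parallel): (3*s^4 - 11*s^3 - 15*s^2 + 25*s - 11)/(2*s^5 - 7*s^4 - 6*s^3 + 10*s^2 - 9*s + 4)
Step 2 gives the fully reduced T(s), with no common factor left to cancel. The denominator's leading coefficient is 2, so divide each of its coefficients by 2 to get the monic form.

Final answer: s^5 - 7*s^4/2 - 3*s^3 + 5*s^2 - 9*s/2 + 2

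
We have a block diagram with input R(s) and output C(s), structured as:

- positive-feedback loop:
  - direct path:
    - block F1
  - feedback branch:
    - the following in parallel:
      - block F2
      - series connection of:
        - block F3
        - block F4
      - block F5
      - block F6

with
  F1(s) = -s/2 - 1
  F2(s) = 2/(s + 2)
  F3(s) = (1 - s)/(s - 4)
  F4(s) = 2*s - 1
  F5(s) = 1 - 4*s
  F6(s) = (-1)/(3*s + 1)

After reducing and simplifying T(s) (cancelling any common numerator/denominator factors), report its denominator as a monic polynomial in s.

First reduce the diagram to T(s).

[1] multiply F3, F4 (series): (-2*s^2 + 3*s - 1)/(s - 4)
[2] combine F2, (F3*F4), F5, F6 in parallel: (-18*s^4 + 18*s^3 + 118*s^2 - 15*s - 10)/(3*s^3 - 5*s^2 - 26*s - 8)
[3] apply the feedback formula to F1, (F2+(F3*F4)+F5+F6): (3*s^3 - 5*s^2 - 26*s - 8)/(18*s^4 - 18*s^3 - 124*s^2 + 37*s + 18)
That last expression is T(s), already simplified. Scaling its denominator by 1/18 (the reciprocal of the leading coefficient) yields the monic denominator.

Answer: s^4 - s^3 - 62*s^2/9 + 37*s/18 + 1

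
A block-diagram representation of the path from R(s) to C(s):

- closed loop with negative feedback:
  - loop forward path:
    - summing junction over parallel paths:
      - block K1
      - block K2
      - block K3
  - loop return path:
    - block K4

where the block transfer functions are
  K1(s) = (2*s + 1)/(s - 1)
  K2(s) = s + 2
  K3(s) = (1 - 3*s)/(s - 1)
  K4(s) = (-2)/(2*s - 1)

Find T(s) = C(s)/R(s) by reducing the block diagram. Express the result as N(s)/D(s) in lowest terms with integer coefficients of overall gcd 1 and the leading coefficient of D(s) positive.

Step 1. sum the parallel branches K1, K2, K3, giving s^2/(s - 1)
Step 2. apply the feedback formula to (K1+K2+K3), K4: this yields T(s), and no further normalization is needed

Answer: (-2*s^3 + s^2)/(3*s - 1)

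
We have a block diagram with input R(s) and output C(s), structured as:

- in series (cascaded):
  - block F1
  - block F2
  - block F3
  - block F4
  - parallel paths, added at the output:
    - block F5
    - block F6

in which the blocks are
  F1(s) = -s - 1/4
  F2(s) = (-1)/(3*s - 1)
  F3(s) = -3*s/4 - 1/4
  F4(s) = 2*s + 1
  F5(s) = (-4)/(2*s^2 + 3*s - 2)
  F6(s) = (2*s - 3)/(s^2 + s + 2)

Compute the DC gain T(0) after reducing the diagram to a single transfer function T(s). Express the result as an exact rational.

First reduce the diagram to T(s).

[1] combine F5, F6 in parallel gives (4*s^3 - 4*s^2 - 17*s - 2)/(2*s^4 + 5*s^3 + 5*s^2 + 4*s - 4)
[2] series reduction of F1, F2, F3, F4, (F5+F6) gives (-96*s^6 - 8*s^5 + 476*s^4 + 522*s^3 + 209*s^2 + 35*s + 2)/(96*s^5 + 208*s^4 + 160*s^3 + 112*s^2 - 256*s + 64)
That last expression is T(s); at s = 0 only the constant terms survive, so T(0) = 2/64 = 1/32.

Answer: 1/32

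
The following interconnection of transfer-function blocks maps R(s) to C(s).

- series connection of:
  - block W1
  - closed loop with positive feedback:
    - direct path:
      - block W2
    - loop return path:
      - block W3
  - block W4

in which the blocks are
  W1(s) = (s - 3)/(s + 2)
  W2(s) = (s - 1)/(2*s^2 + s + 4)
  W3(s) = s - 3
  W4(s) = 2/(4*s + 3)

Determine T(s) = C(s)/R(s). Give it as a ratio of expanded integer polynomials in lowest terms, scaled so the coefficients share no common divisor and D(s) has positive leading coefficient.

Step 1. close the feedback loop around W2, W3 gives (s - 1)/(s^2 + 5*s + 1)
Step 2. multiply W1, [W2/(1-W2*W3)], W4 (series), giving the overall T(s)

Answer: (2*s^2 - 8*s + 6)/(4*s^4 + 31*s^3 + 65*s^2 + 41*s + 6)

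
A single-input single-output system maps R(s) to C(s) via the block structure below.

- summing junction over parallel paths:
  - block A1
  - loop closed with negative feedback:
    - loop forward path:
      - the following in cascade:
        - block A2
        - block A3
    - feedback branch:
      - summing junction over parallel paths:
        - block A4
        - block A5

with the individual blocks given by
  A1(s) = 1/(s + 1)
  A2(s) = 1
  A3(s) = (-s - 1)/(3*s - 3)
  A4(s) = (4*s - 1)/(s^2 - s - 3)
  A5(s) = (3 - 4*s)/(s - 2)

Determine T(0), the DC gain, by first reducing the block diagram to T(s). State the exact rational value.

(1) multiply A2, A3 (series), giving (-s - 1)/(3*s - 3)
(2) reduce the parallel group A4, A5, giving (-4*s^3 + 11*s^2 - 7)/(s^3 - 3*s^2 - s + 6)
(3) apply the feedback formula to (A2*A3), (A4+A5), giving (-s^4 + 2*s^3 + 4*s^2 - 5*s - 6)/(7*s^4 - 19*s^3 - 5*s^2 + 28*s - 11)
(4) parallel reduction of A1, [(A2*A3)/(1+(A2*A3)*(A4+A5))], giving (-s^5 + 8*s^4 - 13*s^3 - 6*s^2 + 17*s - 17)/(7*s^5 - 12*s^4 - 24*s^3 + 23*s^2 + 17*s - 11)
Evaluating the step-4 result (the overall T(s)) at s = 0 gives T(0) = -17/(-11) = 17/11.

Final answer: 17/11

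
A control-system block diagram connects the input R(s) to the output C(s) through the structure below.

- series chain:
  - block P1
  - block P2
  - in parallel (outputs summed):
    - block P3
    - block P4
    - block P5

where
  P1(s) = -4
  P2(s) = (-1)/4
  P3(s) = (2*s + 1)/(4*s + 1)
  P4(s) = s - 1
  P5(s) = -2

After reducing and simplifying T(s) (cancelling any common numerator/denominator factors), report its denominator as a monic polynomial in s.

Step 1: reduce the parallel group P3, P4, P5; result (4*s^2 - 9*s - 2)/(4*s + 1)
Step 2: reduce the series chain P1, P2, (P3+P4+P5); result (4*s^2 - 9*s - 2)/(4*s + 1)
That last expression is T(s), already simplified. Scaling its denominator by 1/4 (the reciprocal of the leading coefficient) yields the monic denominator.

Answer: s + 1/4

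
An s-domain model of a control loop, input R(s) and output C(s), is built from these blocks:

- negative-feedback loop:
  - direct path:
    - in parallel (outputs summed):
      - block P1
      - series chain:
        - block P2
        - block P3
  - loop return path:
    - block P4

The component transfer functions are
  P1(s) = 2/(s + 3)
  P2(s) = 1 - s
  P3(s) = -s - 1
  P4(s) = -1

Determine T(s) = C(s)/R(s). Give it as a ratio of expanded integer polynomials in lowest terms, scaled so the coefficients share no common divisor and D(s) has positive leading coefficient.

The answer is (-s^3 - 3*s^2 + s + 1)/(s^3 + 3*s^2 - 2*s - 4).

Reasoning:
(1) combine P2, P3 in series gives s^2 - 1
(2) add P1, (P2*P3) (parallel) gives (s^3 + 3*s^2 - s - 1)/(s + 3)
(3) close the feedback loop around (P1+(P2*P3)), P4: this yields T(s), and no further normalization is needed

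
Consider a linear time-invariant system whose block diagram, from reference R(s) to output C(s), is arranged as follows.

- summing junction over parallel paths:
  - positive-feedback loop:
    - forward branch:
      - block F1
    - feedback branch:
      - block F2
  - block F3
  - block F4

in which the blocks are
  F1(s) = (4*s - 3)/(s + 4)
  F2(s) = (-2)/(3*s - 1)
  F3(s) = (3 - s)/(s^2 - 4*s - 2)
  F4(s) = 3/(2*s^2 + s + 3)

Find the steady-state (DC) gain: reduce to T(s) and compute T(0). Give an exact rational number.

Reducing step by step:

(1) collapse the loop (F1 forward, F2 return); result (12*s^2 - 13*s + 3)/(3*s^2 + 19*s - 10)
(2) parallel reduction of [F1/(1-F1*F2)], F3, F4; result (24*s^6 - 116*s^5 + 23*s^4 + 12*s^3 - 204*s^2 + 213*s - 48)/(6*s^6 + 17*s^5 - 168*s^4 - 67*s^3 - 234*s^2 + 26*s + 60)
The step-2 result is T(s). Setting s = 0: T(0) = -48/60 = -4/5.

Answer: -4/5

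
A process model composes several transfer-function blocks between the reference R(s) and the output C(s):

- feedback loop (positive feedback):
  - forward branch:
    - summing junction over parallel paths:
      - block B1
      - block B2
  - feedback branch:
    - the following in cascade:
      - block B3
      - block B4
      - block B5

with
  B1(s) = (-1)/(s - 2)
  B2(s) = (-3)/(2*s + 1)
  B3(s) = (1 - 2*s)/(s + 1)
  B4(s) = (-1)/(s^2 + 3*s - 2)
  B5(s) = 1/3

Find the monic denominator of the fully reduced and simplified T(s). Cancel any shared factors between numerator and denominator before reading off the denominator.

Reducing step by step:

[1] add B1, B2 (parallel) gives (5 - 5*s)/(2*s^2 - 3*s - 2)
[2] cascade B3, B4, B5 gives (2*s - 1)/(3*s^3 + 12*s^2 + 3*s - 6)
[3] close the feedback loop around (B1+B2), (B3*B4*B5) gives (-15*s^4 - 45*s^3 + 45*s^2 + 45*s - 30)/(6*s^5 + 15*s^4 - 36*s^3 - 35*s^2 - 3*s + 17)
That last expression is T(s), already simplified. Scaling its denominator by 1/6 (the reciprocal of the leading coefficient) yields the monic denominator.

Answer: s^5 + 5*s^4/2 - 6*s^3 - 35*s^2/6 - s/2 + 17/6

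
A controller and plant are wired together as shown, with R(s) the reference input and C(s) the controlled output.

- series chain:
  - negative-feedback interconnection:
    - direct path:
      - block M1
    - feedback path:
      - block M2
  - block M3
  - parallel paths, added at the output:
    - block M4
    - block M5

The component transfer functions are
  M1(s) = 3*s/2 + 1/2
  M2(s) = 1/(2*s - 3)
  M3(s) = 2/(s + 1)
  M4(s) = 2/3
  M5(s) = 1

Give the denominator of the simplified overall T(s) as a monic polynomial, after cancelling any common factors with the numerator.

Reducing step by step:

Step 1. reduce the feedback loop with forward M1 and return M2 gives (6*s^2 - 7*s - 3)/(7*s - 5)
Step 2. parallel reduction of M4, M5 gives 5/3
Step 3. series reduction of [M1/(1+M1*M2)], M3, (M4+M5) gives (60*s^2 - 70*s - 30)/(21*s^2 + 6*s - 15)
The result of step 3 is T(s) in lowest terms. Its denominator has leading coefficient 21; dividing the denominator through by 21 makes it monic.

Answer: s^2 + 2*s/7 - 5/7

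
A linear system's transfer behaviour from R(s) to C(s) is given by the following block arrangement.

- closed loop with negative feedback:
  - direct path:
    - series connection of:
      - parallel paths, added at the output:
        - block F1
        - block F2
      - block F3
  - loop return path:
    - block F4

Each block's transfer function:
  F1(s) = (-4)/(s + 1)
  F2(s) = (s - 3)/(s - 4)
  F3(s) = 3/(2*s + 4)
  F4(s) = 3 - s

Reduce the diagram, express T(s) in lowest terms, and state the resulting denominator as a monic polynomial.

Step 1: combine F1, F2 in parallel; result (s^2 - 6*s + 13)/(s^2 - 3*s - 4)
Step 2: reduce the series chain (F1+F2), F3; result (3*s^2 - 18*s + 39)/(2*s^3 - 2*s^2 - 20*s - 16)
Step 3: reduce the feedback loop with forward ((F1+F2)*F3) and return F4; result (-3*s^2 + 18*s - 39)/(s^3 - 25*s^2 + 113*s - 101)
T(s) is the step-3 result (common factors already cancelled). Leading coefficient of the denominator: 1, so no rescaling is needed.

Therefore the answer is s^3 - 25*s^2 + 113*s - 101.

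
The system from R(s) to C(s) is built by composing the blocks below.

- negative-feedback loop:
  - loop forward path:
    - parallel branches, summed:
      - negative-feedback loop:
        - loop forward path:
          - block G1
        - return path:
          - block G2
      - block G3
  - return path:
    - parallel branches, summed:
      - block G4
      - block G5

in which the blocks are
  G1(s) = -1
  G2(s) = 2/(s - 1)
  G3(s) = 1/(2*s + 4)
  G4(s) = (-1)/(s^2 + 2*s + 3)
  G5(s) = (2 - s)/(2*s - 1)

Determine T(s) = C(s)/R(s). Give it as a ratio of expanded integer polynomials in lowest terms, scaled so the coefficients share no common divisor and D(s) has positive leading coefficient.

[1] feedback reduction of G1, G2: (1 - s)/(s - 3)
[2] reduce the parallel group [G1/(1+G1*G2)], G3: (-2*s^2 - s + 1)/(2*s^2 - 2*s - 12)
[3] reduce the parallel group G4, G5: (-s^3 - s + 7)/(2*s^3 + 3*s^2 + 4*s - 3)
[4] reduce the feedback loop with forward ([G1/(1+G1*G2)]+G3) and return (G4+G5) - this is the overall T(s), already in the required normalized form

Final answer: (-2*s^4 - 5*s^3 - 7*s^2 - s + 3)/(3*s^4 + 3*s^3 - 9*s^2 - 36*s - 43)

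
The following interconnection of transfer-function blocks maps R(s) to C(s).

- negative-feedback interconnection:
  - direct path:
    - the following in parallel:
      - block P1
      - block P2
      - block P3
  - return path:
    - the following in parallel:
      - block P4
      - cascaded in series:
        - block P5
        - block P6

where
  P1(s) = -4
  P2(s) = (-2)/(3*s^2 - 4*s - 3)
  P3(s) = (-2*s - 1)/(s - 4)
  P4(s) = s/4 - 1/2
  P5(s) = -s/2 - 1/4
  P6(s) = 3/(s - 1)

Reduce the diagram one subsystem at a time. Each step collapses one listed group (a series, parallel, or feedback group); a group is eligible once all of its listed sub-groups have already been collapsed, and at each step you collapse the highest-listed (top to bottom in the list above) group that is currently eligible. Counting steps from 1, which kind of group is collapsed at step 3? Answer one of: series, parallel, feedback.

1. parallel reduction of P1, P2, P3
2. reduce the series chain P5, P6
3. sum the parallel branches P4, (P5*P6)
4. collapse the loop ((P1+P2+P3) forward, (P4+(P5*P6)) return)
At step 3 the group reduced is parallel.

Answer: parallel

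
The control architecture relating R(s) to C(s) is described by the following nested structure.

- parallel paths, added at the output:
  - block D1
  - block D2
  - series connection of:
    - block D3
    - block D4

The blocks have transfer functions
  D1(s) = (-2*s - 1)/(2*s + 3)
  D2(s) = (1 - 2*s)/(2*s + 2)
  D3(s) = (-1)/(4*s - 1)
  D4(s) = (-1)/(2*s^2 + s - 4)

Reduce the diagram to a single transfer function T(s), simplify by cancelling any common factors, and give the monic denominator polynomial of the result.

The answer is s^5 + 11*s^4/4 - 71*s^2/16 - 31*s/16 + 3/4.

Reasoning:
Step 1: multiply D3, D4 (series) gives 1/(8*s^3 + 2*s^2 - 17*s + 4)
Step 2: add D1, D2, (D3*D4) (parallel) gives (-64*s^5 - 96*s^4 + 124*s^3 + 144*s^2 - 47*s + 10)/(32*s^5 + 88*s^4 - 142*s^2 - 62*s + 24)
That last expression is T(s), already simplified. Scaling its denominator by 1/32 (the reciprocal of the leading coefficient) yields the monic denominator.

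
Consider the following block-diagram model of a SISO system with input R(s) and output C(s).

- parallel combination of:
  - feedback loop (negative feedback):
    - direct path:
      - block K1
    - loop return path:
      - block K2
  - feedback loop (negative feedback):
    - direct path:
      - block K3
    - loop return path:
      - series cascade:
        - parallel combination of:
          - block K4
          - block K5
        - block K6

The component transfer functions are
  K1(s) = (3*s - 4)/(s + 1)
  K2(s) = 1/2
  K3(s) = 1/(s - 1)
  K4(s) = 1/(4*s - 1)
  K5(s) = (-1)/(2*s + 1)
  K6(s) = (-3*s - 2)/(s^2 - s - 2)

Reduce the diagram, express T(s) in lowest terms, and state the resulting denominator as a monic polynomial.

Step 1: close the feedback loop around K1, K2: (6*s - 8)/(5*s - 2)
Step 2: sum the parallel branches K4, K5: (2 - 2*s)/(8*s^2 + 2*s - 1)
Step 3: reduce the series chain (K4+K5), K6: (6*s^2 - 2*s - 4)/(8*s^4 - 6*s^3 - 19*s^2 - 3*s + 2)
Step 4: collapse the loop (K3 forward, ((K4+K5)*K6) return): (8*s^4 - 6*s^3 - 19*s^2 - 3*s + 2)/(8*s^5 - 14*s^4 - 13*s^3 + 22*s^2 + 3*s - 6)
Step 5: add [K1/(1+K1*K2)], [K3/(1+K3*((K4+K5)*K6))] (parallel): (48*s^6 - 108*s^5 - 12*s^4 + 153*s^3 - 135*s^2 - 44*s + 44)/(40*s^6 - 86*s^5 - 37*s^4 + 136*s^3 - 29*s^2 - 36*s + 12)
The result of step 5 is T(s) in lowest terms. Its denominator has leading coefficient 40; dividing the denominator through by 40 makes it monic.

Final answer: s^6 - 43*s^5/20 - 37*s^4/40 + 17*s^3/5 - 29*s^2/40 - 9*s/10 + 3/10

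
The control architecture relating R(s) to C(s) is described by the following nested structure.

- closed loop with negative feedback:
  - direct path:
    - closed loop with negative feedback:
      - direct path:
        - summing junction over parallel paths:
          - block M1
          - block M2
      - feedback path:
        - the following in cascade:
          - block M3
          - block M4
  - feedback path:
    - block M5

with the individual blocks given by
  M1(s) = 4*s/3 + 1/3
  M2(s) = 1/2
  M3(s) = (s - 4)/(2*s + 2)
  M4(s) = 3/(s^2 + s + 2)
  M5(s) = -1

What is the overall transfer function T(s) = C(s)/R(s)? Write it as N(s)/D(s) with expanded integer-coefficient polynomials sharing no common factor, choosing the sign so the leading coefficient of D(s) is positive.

First reduce the diagram to T(s).

Step 1: reduce the parallel group M1, M2 -> 4*s/3 + 5/6
Step 2: cascade M3, M4 -> (3*s - 12)/(2*s^3 + 4*s^2 + 6*s + 4)
Step 3: apply the feedback formula to (M1+M2), (M3*M4) -> (16*s^4 + 42*s^3 + 68*s^2 + 62*s + 20)/(12*s^3 + 48*s^2 - 45*s - 36)
Step 4: collapse the loop ([(M1+M2)/(1+(M1+M2)*(M3*M4))] forward, M5 return), which is the overall transfer function T(s) = C(s)/R(s) in lowest terms

Answer: (-16*s^4 - 42*s^3 - 68*s^2 - 62*s - 20)/(16*s^4 + 30*s^3 + 20*s^2 + 107*s + 56)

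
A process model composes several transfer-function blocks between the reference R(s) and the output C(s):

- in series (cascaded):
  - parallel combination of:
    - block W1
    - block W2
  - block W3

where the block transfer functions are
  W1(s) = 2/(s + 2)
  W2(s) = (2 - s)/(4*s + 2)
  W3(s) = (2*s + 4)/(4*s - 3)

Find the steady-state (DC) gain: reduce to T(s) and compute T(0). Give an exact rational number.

Reducing step by step:

Step 1 - parallel reduction of W1, W2 = (-s^2 + 8*s + 8)/(4*s^2 + 10*s + 4)
Step 2 - combine (W1+W2), W3 in series = (-s^2 + 8*s + 8)/(8*s^2 - 2*s - 3)
Evaluating the step-2 result (the overall T(s)) at s = 0 gives T(0) = 8/(-3) = -8/3.

Answer: -8/3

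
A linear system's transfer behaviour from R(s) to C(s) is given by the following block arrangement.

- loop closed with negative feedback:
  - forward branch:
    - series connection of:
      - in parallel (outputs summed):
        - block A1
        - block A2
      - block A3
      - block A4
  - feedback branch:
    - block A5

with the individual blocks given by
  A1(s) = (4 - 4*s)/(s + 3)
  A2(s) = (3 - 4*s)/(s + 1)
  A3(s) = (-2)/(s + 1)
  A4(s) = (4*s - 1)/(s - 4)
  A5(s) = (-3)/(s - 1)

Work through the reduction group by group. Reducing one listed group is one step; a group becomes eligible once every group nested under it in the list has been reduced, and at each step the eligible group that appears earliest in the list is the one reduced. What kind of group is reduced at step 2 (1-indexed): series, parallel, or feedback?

Reducing step by step:

Step 1: add A1, A2 (parallel)
Step 2: combine (A1+A2), A3, A4 in series
Step 3: apply the feedback formula to ((A1+A2)*A3*A4), A5
Step 2: series.

Answer: series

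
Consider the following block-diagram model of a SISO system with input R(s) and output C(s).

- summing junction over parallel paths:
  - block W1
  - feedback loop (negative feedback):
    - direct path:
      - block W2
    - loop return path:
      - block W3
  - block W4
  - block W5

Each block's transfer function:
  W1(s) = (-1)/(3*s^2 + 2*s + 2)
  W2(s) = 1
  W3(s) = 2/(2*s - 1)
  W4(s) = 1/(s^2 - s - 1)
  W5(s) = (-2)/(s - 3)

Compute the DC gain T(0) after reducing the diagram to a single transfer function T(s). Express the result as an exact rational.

First reduce the diagram to T(s).

(1) feedback reduction of W2, W3; result (2*s - 1)/(2*s + 1)
(2) combine W1, [W2/(1+W2*W3)], W4, W5 in parallel; result (6*s^6 - 35*s^5 + 12*s^4 + 20*s^3 + 22*s^2 - 6*s - 11)/(6*s^6 - 17*s^5 - 10*s^4 + 10*s^3 + 25*s^2 + 22*s + 6)
Evaluating the step-2 result (the overall T(s)) at s = 0 gives T(0) = -11/6.

Answer: -11/6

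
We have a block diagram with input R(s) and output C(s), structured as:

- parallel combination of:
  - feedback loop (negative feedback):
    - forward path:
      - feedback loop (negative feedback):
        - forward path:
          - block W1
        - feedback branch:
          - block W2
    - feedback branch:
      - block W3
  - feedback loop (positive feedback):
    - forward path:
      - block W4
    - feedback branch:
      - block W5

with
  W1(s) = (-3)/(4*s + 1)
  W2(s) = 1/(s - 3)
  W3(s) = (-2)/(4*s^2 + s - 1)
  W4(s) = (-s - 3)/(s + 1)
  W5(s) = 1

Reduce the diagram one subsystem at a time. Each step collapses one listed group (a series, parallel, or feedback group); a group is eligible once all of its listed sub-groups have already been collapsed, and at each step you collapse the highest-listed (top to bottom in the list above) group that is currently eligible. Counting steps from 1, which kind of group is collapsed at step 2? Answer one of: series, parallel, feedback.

The answer is feedback.

Reasoning:
[1] close the feedback loop around W1, W2
[2] close the feedback loop around [W1/(1+W1*W2)], W3
[3] collapse the loop (W4 forward, W5 return)
[4] reduce the parallel group [[W1/(1+W1*W2)]/(1+[W1/(1+W1*W2)]*W3)], [W4/(1-W4*W5)]
Step 2 collapses a feedback group.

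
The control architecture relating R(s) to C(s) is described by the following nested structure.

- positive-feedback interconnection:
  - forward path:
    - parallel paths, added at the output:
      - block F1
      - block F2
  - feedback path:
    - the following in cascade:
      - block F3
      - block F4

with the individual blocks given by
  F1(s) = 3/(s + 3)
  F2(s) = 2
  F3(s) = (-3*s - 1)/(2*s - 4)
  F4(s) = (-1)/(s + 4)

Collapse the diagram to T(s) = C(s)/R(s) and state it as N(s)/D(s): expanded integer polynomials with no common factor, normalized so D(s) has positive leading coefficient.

[1] add F1, F2 (parallel) gives (2*s + 9)/(s + 3)
[2] series reduction of F3, F4 gives (3*s + 1)/(2*s^2 + 4*s - 16)
[3] apply the feedback formula to (F1+F2), (F3*F4); the result is T(s) itself (integer coefficients, no common factor, positive leading denominator coefficient)

Answer: (4*s^3 + 26*s^2 + 4*s - 144)/(2*s^3 + 4*s^2 - 33*s - 57)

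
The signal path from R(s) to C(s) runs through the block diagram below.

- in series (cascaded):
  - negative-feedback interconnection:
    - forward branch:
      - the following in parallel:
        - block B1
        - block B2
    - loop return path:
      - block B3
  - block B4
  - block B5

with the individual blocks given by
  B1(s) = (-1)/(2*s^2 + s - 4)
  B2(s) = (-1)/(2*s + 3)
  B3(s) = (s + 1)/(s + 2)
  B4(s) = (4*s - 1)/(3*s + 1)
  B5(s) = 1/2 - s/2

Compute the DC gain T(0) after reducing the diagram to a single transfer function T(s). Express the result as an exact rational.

Step 1. add B1, B2 (parallel): (-2*s^2 - 3*s + 1)/(4*s^3 + 8*s^2 - 5*s - 12)
Step 2. reduce the feedback loop with forward (B1+B2) and return B3: (-2*s^3 - 7*s^2 - 5*s + 2)/(4*s^4 + 14*s^3 + 6*s^2 - 24*s - 23)
Step 3. combine [(B1+B2)/(1+(B1+B2)*B3)], B4, B5 in series: (8*s^5 + 18*s^4 - 13*s^3 - 26*s^2 + 15*s - 2)/(24*s^5 + 92*s^4 + 64*s^3 - 132*s^2 - 186*s - 46)
That last expression is T(s); at s = 0 only the constant terms survive, so T(0) = -2/(-46) = 1/23.

Answer: 1/23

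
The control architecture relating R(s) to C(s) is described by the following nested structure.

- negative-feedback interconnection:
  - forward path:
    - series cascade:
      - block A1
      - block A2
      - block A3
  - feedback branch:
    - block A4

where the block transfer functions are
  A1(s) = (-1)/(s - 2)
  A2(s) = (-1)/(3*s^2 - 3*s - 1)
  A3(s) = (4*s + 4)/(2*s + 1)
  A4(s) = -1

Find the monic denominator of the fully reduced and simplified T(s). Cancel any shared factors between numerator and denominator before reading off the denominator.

Reducing step by step:

Step 1: multiply A1, A2, A3 (series): (4*s + 4)/(6*s^4 - 15*s^3 + s^2 + 9*s + 2)
Step 2: reduce the feedback loop with forward (A1*A2*A3) and return A4: (4*s + 4)/(6*s^4 - 15*s^3 + s^2 + 5*s - 2)
T(s) is the step-2 result (common factors already cancelled). Leading coefficient of the denominator: 6. Divide through by 6 for the monic polynomial.

Answer: s^4 - 5*s^3/2 + s^2/6 + 5*s/6 - 1/3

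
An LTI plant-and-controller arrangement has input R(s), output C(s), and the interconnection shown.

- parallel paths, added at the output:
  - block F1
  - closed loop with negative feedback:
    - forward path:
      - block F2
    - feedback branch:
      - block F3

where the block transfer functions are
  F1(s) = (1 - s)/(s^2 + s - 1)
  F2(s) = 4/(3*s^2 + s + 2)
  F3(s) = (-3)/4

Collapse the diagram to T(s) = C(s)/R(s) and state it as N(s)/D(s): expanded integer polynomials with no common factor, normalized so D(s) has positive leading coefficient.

First reduce the diagram to T(s).

Step 1 - collapse the loop (F2 forward, F3 return) = 4/(3*s^2 + s - 1)
Step 2 - parallel reduction of F1, [F2/(1+F2*F3)] - this is the overall T(s), already in the required normalized form

Answer: (-3*s^3 + 6*s^2 + 6*s - 5)/(3*s^4 + 4*s^3 - 3*s^2 - 2*s + 1)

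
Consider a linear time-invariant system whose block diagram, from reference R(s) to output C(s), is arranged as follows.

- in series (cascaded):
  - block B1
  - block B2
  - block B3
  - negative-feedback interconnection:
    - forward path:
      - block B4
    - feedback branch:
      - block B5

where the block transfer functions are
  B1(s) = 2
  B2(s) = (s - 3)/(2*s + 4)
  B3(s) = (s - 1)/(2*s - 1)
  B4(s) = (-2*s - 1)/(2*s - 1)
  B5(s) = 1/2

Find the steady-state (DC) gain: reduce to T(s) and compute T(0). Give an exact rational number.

Answer: -1

Working:
1. collapse the loop (B4 forward, B5 return); result (-4*s - 2)/(2*s - 3)
2. combine B1, B2, B3, [B4/(1+B4*B5)] in series; result (-4*s^3 + 14*s^2 - 4*s - 6)/(4*s^3 - 13*s + 6)
DC gain: substitute s = 0 into T(s) from step 2: T(0) = -6/6 = -1.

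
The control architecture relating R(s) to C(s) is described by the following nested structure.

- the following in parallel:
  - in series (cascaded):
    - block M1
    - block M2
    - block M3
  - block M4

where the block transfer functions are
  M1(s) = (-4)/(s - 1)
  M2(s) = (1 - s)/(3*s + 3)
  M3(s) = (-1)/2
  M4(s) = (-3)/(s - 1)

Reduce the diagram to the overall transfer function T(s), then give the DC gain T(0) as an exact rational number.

(1) combine M1, M2, M3 in series: (-2)/(3*s + 3)
(2) reduce the parallel group (M1*M2*M3), M4: (-11*s - 7)/(3*s^2 - 3)
Step 2 gives the overall T(s). Then T(0) = -7/(-3) = 7/3.

Final answer: 7/3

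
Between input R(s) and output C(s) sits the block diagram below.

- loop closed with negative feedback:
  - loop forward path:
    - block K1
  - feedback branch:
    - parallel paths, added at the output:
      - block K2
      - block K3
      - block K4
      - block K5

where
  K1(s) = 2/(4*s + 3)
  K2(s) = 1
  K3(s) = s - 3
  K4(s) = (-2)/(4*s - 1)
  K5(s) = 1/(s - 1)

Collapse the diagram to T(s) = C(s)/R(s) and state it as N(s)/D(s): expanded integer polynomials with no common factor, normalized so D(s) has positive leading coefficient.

Answer: (8*s^2 - 10*s + 2)/(24*s^3 - 34*s^2 + 15*s + 1)

Working:
Step 1. sum the parallel branches K2, K3, K4, K5 -> (4*s^3 - 13*s^2 + 13*s - 1)/(4*s^2 - 5*s + 1)
Step 2. close the feedback loop around K1, (K2+K3+K4+K5), which is the overall transfer function T(s) = C(s)/R(s) in lowest terms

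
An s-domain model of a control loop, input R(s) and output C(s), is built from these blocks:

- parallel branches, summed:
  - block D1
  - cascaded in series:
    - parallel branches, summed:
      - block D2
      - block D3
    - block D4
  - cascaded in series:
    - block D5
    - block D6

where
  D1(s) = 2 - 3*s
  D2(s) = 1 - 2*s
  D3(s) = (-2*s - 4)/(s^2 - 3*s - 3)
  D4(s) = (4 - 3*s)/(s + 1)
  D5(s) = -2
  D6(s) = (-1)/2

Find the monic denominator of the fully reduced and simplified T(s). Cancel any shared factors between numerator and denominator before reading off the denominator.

The answer is s^3 - 2*s^2 - 6*s - 3.

Reasoning:
Step 1 - sum the parallel branches D2, D3 -> (-2*s^3 + 7*s^2 + s - 7)/(s^2 - 3*s - 3)
Step 2 - cascade (D2+D3), D4 -> (6*s^4 - 29*s^3 + 25*s^2 + 25*s - 28)/(s^3 - 2*s^2 - 6*s - 3)
Step 3 - reduce the series chain D5, D6 -> 1
Step 4 - parallel reduction of D1, ((D2+D3)*D4), (D5*D6) -> (3*s^4 - 20*s^3 + 37*s^2 + 16*s - 37)/(s^3 - 2*s^2 - 6*s - 3)
No further cancellation is possible in the step-4 result, so that is T(s). Its denominator is already monic.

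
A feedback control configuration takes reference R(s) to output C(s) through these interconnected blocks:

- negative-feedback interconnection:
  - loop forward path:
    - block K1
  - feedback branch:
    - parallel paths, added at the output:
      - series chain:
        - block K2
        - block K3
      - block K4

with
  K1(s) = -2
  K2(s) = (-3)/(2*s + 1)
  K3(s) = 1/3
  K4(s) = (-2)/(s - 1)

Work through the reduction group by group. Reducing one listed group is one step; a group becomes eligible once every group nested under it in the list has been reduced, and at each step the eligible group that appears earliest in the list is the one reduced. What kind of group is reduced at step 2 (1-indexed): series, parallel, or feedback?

Reducing step by step:

(1) reduce the series chain K2, K3
(2) reduce the parallel group (K2*K3), K4
(3) feedback reduction of K1, ((K2*K3)+K4)
So the answer for step 2 is parallel.

Answer: parallel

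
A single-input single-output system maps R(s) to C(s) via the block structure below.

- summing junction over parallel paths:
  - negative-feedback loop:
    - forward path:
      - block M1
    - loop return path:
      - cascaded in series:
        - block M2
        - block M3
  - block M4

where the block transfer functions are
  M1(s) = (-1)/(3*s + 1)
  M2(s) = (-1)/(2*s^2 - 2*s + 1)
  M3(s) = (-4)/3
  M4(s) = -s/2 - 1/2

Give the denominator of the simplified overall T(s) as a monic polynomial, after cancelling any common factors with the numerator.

The answer is s^3 - 2*s^2/3 + s/6 - 1/18.

Reasoning:
Step 1: series reduction of M2, M3 = 4/(6*s^2 - 6*s + 3)
Step 2: close the feedback loop around M1, (M2*M3) = (-6*s^2 + 6*s - 3)/(18*s^3 - 12*s^2 + 3*s - 1)
Step 3: parallel reduction of [M1/(1+M1*(M2*M3))], M4 = (-18*s^4 - 6*s^3 - 3*s^2 + 10*s - 5)/(36*s^3 - 24*s^2 + 6*s - 2)
That last expression is T(s), already simplified. Scaling its denominator by 1/36 (the reciprocal of the leading coefficient) yields the monic denominator.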